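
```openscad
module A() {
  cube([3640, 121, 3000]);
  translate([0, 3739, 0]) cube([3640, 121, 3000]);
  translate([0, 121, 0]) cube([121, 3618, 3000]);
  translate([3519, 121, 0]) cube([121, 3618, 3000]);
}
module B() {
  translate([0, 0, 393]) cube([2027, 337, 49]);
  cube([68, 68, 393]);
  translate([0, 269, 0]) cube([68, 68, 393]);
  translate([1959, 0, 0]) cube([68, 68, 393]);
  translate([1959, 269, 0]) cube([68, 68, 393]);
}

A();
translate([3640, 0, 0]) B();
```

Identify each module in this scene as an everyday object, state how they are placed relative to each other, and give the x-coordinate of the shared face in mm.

A is a house frame. B is a bench. The bench is against the house frame's +x side, with their −y faces flush. The x-coordinate of the shared face is 3640 mm.

The house frame's +x face and the bench's −x face are both at x = 3640 mm.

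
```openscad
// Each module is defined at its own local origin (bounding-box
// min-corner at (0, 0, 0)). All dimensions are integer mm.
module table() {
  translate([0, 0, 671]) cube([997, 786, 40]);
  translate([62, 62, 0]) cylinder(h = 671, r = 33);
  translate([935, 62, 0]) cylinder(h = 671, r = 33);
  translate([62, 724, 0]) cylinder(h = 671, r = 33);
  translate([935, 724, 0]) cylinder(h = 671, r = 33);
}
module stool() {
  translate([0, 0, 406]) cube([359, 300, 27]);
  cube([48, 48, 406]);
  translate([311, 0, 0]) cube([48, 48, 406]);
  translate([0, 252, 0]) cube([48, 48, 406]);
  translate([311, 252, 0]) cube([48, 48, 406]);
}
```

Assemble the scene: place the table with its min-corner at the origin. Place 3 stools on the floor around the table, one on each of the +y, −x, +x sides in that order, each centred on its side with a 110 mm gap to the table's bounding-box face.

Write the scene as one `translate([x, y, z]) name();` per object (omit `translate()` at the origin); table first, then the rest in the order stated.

table();
translate([319, 896, 0]) stool();
translate([-469, 243, 0]) stool();
translate([1107, 243, 0]) stool();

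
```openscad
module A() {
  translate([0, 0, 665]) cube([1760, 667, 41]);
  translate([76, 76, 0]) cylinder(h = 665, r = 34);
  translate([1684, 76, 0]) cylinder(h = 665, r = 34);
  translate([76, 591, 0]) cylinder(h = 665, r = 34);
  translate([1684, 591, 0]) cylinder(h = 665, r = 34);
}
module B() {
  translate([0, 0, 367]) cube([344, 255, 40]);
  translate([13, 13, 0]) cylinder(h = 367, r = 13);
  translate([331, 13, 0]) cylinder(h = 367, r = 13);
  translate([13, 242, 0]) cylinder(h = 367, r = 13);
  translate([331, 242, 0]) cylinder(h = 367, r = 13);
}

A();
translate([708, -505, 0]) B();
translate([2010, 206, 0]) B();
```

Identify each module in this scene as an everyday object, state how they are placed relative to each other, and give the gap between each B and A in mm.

A is a table. B is a stool. Two stools sit around the table at the −y, +x sides. The gap between each stool and the table is 250 mm.

Each stool's nearest face is 250 mm from the table's bounding box.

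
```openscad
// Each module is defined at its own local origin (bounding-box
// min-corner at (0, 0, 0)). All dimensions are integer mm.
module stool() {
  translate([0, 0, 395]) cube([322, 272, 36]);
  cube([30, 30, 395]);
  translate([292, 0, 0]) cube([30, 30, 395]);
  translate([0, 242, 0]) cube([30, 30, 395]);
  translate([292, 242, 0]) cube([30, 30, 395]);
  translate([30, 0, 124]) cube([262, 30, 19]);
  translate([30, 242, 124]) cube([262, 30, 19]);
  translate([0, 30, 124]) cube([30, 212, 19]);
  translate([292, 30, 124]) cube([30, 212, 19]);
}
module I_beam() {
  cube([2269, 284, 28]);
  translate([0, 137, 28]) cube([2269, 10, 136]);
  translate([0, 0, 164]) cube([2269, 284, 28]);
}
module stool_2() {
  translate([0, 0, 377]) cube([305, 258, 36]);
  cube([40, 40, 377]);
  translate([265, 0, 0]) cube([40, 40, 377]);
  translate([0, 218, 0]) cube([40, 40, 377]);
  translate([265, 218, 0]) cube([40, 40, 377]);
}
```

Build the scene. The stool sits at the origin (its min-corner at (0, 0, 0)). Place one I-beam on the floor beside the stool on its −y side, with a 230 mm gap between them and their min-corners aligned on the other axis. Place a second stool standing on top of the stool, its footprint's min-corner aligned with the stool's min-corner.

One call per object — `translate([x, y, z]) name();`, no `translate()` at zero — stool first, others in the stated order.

stool();
translate([0, -514, 0]) I_beam();
translate([0, 0, 431]) stool_2();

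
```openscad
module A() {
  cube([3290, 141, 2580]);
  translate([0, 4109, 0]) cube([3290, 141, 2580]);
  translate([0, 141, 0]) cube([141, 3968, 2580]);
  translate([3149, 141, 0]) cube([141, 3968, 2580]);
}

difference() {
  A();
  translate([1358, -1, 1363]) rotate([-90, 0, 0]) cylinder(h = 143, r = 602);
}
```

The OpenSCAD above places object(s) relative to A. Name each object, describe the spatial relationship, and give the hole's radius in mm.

The subtracted cylinder has r = 602 mm.

A is a house frame. The house frame has a circular hole through its front wall. The hole's radius is 602 mm.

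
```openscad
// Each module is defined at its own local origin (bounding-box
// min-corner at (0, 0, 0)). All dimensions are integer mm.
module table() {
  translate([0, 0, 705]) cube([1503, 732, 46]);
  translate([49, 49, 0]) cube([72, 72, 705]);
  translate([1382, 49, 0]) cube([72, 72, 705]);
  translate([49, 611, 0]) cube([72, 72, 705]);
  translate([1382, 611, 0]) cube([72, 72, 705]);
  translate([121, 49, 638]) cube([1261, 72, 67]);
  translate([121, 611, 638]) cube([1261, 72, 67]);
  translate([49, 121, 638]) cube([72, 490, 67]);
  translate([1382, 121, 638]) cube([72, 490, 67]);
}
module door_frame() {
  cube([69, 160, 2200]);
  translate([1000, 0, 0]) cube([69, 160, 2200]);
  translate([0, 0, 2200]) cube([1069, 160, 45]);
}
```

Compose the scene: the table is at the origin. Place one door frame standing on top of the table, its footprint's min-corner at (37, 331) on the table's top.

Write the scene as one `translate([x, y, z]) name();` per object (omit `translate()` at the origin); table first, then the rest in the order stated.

table();
translate([37, 331, 751]) door_frame();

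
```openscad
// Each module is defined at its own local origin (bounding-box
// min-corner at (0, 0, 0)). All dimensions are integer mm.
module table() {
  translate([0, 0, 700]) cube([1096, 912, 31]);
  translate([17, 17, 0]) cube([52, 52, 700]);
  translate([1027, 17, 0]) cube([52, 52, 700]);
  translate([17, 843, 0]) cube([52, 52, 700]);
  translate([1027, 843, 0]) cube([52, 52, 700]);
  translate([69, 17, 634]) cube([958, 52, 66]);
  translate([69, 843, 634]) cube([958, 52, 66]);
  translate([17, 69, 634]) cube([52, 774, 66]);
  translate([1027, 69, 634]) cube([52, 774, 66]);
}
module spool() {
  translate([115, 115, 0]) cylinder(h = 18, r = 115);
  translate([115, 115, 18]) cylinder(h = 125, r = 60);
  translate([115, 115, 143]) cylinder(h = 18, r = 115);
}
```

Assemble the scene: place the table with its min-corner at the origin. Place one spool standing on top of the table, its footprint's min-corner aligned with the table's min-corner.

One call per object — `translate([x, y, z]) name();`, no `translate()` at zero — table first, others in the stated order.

table();
translate([0, 0, 731]) spool();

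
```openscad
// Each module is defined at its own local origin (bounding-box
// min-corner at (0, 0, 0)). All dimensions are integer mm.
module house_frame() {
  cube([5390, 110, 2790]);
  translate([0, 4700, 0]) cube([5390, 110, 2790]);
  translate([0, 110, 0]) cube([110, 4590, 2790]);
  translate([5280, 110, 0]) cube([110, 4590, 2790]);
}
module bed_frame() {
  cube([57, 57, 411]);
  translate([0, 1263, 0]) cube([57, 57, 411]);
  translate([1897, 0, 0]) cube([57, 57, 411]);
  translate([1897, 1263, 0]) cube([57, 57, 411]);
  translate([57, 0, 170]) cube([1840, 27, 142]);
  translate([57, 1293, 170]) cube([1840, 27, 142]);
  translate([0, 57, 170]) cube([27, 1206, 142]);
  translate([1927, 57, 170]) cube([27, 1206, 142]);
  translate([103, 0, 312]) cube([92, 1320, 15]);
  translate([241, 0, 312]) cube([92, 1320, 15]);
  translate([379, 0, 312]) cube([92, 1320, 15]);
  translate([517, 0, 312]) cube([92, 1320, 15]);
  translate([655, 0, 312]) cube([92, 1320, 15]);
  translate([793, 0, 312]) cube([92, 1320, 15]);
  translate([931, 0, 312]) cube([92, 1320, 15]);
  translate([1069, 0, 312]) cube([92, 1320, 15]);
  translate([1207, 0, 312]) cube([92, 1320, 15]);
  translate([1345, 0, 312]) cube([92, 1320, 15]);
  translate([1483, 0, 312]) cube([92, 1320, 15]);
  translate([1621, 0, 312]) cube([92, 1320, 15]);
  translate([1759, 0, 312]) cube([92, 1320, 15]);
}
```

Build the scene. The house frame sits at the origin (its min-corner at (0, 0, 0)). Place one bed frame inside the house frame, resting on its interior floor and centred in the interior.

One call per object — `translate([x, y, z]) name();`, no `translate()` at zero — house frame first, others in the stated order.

house_frame();
translate([1718, 1745, 0]) bed_frame();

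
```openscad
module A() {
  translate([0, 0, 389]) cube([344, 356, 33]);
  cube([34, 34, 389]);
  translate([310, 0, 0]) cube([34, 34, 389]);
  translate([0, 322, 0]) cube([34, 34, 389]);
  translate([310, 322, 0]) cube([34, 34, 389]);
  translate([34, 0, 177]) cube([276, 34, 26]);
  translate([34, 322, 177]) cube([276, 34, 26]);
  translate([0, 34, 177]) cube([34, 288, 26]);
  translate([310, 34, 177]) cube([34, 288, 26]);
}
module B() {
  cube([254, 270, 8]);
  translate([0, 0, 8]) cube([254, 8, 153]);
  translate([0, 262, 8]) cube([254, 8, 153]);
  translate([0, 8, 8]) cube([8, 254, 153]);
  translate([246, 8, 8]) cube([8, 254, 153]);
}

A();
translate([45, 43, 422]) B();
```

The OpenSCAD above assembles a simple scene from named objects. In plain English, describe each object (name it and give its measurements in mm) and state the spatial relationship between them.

A is a four-legged stool. The seat is 344×356 mm, 33 mm thick, top at z = 422 mm. It stands on four square legs, each 34×34 mm in cross-section, from z = 0 to the seat underside, each flush with a corner of the seat. Four stretchers, 34 mm wide and 26 mm tall, connect adjacent legs with their undersides at z = 177 mm, each running between the inner faces of the legs it joins and aligned with the legs' outer faces on the other axis.

B is an open-topped rectangular box: outside dimensions 254×270×161 mm, with a uniform wall and base thickness of 8 mm. The base is a full 254×270 slab on the floor; four walls sit on top of the base. The front and back walls (the −y and +y sides) span the full width; the two side walls fit between them.

The open box is on top of the stool, centred.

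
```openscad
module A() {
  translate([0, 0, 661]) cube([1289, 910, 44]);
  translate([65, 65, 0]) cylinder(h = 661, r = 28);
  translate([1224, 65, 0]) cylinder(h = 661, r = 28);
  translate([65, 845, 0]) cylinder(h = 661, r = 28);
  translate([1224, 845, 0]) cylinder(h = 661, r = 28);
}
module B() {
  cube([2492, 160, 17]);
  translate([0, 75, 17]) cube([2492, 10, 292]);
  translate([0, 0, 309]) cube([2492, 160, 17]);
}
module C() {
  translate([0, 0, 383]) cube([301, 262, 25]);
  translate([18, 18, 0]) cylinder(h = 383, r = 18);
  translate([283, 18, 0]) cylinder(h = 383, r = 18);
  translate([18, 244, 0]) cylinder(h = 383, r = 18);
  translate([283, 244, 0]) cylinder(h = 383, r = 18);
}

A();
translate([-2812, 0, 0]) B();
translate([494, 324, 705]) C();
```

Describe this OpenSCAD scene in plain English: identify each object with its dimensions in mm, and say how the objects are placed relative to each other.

A is a rectangular dining table. The top is 1289×910×44 mm with its upper surface at z = 705 mm. It stands on four round legs of 56 mm diameter, each leg's bounding box inset 37 mm from the nearest pair of top edges, running from the floor to the underside of the top.

B is an I-beam lying along x, 2492 mm long. Overall section height 326 mm. Two flanges 160 mm wide (y) and 17 mm thick, one on the floor and one at the top; a web 10 mm thick runs between them, centred on the flange width.

C is a four-legged stool. The seat is 301×262 mm, 25 mm thick, top at z = 408 mm. It stands on four round legs, each 36 mm in diameter, from z = 0 to the seat underside, each leg's axis is inset half a diameter from the nearest pair of seat edges (so the leg's bounding box is flush with the corner).

The I-beam is on the floor beside the table on its −x side. The stool is on top of the table, centred.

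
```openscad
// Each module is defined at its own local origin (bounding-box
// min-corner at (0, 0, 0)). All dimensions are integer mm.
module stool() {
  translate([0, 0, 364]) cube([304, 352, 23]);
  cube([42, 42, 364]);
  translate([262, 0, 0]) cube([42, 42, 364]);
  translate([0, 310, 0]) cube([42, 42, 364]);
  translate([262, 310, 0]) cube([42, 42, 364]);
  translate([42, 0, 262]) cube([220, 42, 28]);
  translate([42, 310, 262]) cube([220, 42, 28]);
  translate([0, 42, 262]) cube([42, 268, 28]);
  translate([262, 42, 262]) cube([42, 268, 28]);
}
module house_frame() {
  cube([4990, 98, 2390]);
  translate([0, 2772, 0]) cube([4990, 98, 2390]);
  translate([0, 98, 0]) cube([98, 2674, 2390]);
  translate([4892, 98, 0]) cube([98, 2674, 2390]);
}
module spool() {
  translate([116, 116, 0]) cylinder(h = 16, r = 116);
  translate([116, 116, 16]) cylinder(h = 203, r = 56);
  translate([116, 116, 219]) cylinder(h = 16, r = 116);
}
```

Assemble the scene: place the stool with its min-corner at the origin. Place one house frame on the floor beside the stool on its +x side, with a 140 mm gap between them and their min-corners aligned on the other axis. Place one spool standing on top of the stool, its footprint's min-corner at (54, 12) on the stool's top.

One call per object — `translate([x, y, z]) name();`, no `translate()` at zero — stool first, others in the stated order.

stool();
translate([444, 0, 0]) house_frame();
translate([54, 12, 387]) spool();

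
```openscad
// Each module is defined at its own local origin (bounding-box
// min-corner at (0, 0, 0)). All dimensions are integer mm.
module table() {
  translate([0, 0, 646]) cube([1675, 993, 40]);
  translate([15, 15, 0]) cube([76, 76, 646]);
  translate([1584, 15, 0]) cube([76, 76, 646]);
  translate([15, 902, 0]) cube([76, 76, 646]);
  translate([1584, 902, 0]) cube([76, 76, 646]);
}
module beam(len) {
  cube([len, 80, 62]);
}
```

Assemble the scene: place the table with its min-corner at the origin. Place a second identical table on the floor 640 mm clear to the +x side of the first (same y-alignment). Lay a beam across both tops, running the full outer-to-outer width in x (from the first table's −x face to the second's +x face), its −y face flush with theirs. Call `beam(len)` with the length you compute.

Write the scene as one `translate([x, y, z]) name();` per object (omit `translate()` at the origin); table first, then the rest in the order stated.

table();
translate([2315, 0, 0]) table();
translate([0, 0, 686]) beam(3990);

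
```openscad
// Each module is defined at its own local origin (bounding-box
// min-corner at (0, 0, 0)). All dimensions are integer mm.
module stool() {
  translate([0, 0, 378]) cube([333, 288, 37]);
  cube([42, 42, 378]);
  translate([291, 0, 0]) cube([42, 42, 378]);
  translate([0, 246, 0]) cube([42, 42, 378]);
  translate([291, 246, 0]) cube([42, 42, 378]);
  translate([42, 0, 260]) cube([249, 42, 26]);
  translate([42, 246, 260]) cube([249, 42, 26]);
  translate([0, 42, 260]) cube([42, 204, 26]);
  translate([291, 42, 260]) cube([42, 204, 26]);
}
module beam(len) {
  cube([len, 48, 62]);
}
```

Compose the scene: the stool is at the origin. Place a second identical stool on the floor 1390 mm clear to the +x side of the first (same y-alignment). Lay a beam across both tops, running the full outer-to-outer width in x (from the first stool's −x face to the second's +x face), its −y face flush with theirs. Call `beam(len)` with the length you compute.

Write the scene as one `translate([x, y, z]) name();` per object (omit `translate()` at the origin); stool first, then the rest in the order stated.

stool();
translate([1723, 0, 0]) stool();
translate([0, 0, 415]) beam(2056);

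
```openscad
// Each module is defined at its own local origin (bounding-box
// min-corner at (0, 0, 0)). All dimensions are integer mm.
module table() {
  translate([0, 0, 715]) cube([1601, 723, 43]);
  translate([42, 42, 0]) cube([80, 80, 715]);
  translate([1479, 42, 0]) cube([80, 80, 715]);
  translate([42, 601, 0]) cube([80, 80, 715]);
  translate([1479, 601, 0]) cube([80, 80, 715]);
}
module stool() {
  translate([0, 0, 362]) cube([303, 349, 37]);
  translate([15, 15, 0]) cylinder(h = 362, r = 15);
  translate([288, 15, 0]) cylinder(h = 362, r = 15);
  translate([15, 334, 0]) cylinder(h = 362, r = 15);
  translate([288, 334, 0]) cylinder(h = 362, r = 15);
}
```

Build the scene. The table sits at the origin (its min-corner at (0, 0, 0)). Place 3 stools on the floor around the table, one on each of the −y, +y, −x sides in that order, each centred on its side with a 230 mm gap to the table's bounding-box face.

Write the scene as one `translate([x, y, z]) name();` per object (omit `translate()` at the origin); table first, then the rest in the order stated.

table();
translate([649, -579, 0]) stool();
translate([649, 953, 0]) stool();
translate([-533, 187, 0]) stool();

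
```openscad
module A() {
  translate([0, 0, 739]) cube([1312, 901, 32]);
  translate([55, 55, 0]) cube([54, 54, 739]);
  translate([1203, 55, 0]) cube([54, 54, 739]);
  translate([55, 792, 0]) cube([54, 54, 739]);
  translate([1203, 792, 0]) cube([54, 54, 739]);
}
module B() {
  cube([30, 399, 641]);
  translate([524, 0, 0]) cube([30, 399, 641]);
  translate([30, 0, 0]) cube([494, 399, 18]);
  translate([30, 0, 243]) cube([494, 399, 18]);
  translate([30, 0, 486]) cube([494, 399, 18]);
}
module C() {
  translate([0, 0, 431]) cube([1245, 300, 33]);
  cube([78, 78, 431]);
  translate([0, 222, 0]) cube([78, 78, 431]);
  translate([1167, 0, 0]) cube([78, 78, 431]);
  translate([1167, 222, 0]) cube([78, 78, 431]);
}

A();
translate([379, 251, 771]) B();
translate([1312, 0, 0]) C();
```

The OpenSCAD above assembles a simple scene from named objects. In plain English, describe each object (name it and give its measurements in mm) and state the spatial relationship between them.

A is a table: top 1312 mm (x) × 901 mm (y), 32 mm thick, upper face at z = 771 mm, on four 54×54 mm square legs, each inset 55 mm from the nearest pair of top edges, running from z = 0 to the bottom of the top.

B is an open bookshelf. Two side panels, each 30 mm thick, 399 mm deep and 641 mm tall, stand 554 mm apart (outside-to-outside). Between them sit 3 shelves, each 18 mm thick and 399 mm deep, spanning the full gap between the sides. The bottom shelf rests on the floor (its underside at z = 0) and the clear gap between one shelf's top and the next shelf's underside is 225 mm.

C is a long wooden bench with a 1245 mm (x) × 300 mm (y) seat, 33 mm thick, its top surface 464 mm above the floor. Four 78 mm square legs at the seat corners, flush with the edges, run from z = 0 to the seat underside.

The bookshelf is on top of the table, centred. The bench is against the table's +x side, with their −y faces flush.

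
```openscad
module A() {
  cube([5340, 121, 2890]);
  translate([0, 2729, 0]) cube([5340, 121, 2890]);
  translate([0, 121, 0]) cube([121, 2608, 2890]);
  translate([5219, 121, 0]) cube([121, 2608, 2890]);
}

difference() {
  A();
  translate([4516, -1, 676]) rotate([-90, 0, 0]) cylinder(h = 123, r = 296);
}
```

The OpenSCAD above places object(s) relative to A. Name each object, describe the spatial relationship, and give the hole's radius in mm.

The subtracted cylinder has r = 296 mm.

A is a house frame. The house frame has a circular hole through its front wall. The hole's radius is 296 mm.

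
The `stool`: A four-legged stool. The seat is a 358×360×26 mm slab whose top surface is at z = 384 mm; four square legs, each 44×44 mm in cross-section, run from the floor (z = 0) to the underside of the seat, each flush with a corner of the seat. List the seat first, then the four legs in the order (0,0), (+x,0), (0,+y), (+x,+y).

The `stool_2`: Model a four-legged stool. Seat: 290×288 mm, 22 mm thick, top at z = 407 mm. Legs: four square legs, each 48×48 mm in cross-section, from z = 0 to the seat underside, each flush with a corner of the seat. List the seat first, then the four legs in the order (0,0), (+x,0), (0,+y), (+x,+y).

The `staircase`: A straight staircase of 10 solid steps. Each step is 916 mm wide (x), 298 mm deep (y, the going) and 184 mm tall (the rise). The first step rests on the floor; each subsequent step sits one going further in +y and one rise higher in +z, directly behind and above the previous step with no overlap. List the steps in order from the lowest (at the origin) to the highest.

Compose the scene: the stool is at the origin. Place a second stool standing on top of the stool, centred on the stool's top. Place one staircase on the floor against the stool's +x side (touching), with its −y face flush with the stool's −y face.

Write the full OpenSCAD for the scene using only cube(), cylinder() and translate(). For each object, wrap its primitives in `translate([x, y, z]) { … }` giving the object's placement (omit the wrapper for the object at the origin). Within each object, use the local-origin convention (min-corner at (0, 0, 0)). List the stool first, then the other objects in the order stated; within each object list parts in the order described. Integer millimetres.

translate([0, 0, 358]) cube([358, 360, 26]);
cube([44, 44, 358]);
translate([314, 0, 0]) cube([44, 44, 358]);
translate([0, 316, 0]) cube([44, 44, 358]);
translate([314, 316, 0]) cube([44, 44, 358]);
translate([34, 36, 384]) {
  translate([0, 0, 385]) cube([290, 288, 22]);
  cube([48, 48, 385]);
  translate([242, 0, 0]) cube([48, 48, 385]);
  translate([0, 240, 0]) cube([48, 48, 385]);
  translate([242, 240, 0]) cube([48, 48, 385]);
}
translate([358, 0, 0]) {
  cube([916, 298, 184]);
  translate([0, 298, 184]) cube([916, 298, 184]);
  translate([0, 596, 368]) cube([916, 298, 184]);
  translate([0, 894, 552]) cube([916, 298, 184]);
  translate([0, 1192, 736]) cube([916, 298, 184]);
  translate([0, 1490, 920]) cube([916, 298, 184]);
  translate([0, 1788, 1104]) cube([916, 298, 184]);
  translate([0, 2086, 1288]) cube([916, 298, 184]);
  translate([0, 2384, 1472]) cube([916, 298, 184]);
  translate([0, 2682, 1656]) cube([916, 298, 184]);
}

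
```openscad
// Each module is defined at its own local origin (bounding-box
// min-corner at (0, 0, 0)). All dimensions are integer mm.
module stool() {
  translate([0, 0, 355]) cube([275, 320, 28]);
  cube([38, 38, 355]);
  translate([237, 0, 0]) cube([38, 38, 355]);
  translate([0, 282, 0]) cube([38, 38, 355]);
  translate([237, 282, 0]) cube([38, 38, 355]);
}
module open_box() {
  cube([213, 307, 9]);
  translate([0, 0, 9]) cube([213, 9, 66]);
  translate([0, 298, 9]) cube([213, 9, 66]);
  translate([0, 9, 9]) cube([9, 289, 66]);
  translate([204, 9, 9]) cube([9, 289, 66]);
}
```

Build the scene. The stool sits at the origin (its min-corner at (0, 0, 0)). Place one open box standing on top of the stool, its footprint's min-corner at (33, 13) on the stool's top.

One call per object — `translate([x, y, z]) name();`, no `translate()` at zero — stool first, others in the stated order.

stool();
translate([33, 13, 383]) open_box();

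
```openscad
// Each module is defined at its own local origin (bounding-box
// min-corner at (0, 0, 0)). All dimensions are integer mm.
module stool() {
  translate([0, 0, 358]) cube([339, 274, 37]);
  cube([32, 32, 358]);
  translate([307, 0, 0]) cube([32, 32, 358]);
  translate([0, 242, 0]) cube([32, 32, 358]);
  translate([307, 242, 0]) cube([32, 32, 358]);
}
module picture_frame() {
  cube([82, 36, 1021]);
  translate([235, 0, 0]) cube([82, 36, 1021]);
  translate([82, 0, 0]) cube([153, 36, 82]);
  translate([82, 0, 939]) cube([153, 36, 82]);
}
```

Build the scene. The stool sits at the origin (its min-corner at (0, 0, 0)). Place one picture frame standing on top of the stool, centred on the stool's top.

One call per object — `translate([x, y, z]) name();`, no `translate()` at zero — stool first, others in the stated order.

stool();
translate([11, 119, 395]) picture_frame();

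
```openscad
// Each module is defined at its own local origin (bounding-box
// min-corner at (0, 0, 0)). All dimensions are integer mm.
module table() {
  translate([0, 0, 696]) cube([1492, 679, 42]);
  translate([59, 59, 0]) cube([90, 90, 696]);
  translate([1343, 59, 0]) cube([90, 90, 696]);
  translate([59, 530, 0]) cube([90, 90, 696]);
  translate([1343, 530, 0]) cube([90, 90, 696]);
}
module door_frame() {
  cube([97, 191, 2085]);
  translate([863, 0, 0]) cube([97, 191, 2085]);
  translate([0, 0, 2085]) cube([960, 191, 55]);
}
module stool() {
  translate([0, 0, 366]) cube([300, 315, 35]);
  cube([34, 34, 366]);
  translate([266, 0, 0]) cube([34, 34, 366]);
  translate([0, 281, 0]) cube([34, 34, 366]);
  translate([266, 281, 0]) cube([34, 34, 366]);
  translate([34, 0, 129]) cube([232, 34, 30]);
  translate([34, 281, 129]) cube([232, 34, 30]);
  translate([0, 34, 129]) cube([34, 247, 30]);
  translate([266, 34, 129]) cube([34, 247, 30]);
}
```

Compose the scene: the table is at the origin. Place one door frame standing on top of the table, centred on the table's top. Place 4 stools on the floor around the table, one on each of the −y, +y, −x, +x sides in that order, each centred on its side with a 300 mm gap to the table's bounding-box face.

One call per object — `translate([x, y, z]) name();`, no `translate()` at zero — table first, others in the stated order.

table();
translate([266, 244, 738]) door_frame();
translate([596, -615, 0]) stool();
translate([596, 979, 0]) stool();
translate([-600, 182, 0]) stool();
translate([1792, 182, 0]) stool();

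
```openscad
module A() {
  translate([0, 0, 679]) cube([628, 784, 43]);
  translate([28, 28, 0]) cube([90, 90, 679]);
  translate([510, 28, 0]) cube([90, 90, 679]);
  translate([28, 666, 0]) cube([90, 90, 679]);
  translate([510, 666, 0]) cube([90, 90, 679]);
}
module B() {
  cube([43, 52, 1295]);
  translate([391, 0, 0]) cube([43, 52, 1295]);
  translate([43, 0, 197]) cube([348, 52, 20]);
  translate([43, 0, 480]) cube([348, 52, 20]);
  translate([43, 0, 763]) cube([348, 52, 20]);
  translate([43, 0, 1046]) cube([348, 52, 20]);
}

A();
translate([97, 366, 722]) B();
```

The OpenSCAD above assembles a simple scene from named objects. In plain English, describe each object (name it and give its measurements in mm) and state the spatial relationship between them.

A is a table with a 628×784 mm rectangular top, 43 mm thick, top surface at z = 722 mm, supported by four 90×90 mm square legs, each inset 28 mm from the nearest pair of top edges, running from the floor.

B is a straight ladder. Two 43×52 mm vertical rails, 1295 mm tall, stand 434 mm apart (outside-to-outside) with their front faces coplanar on the −y side. 4 rungs, each 52 mm deep and 20 mm tall, span between the inner faces of the rails, front faces flush with the rails. The lowest rung's underside is at z = 197 mm and rungs are spaced 283 mm apart (underside to underside).

The ladder is on top of the table, centred.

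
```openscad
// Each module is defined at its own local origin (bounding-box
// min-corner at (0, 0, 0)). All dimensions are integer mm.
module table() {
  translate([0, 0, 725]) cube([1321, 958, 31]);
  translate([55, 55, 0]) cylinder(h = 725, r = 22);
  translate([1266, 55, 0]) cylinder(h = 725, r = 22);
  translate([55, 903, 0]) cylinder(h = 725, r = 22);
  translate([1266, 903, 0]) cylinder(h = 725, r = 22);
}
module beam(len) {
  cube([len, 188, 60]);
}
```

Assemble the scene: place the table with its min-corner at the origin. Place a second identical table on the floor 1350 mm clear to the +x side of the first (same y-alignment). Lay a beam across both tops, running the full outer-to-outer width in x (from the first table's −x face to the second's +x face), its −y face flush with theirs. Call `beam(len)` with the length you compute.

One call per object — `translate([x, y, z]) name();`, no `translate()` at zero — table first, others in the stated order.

table();
translate([2671, 0, 0]) table();
translate([0, 0, 756]) beam(3992);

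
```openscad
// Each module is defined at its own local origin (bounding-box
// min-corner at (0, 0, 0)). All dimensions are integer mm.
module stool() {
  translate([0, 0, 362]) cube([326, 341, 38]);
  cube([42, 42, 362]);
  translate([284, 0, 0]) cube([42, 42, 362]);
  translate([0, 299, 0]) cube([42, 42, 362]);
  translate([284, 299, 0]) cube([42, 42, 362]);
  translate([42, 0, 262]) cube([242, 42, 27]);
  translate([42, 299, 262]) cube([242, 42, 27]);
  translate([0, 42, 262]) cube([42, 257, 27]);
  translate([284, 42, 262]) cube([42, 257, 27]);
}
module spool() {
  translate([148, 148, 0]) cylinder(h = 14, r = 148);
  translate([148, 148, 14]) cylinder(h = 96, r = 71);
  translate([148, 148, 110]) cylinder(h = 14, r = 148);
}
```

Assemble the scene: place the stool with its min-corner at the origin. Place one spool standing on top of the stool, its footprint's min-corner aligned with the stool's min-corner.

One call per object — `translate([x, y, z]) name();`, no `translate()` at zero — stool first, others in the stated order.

stool();
translate([0, 0, 400]) spool();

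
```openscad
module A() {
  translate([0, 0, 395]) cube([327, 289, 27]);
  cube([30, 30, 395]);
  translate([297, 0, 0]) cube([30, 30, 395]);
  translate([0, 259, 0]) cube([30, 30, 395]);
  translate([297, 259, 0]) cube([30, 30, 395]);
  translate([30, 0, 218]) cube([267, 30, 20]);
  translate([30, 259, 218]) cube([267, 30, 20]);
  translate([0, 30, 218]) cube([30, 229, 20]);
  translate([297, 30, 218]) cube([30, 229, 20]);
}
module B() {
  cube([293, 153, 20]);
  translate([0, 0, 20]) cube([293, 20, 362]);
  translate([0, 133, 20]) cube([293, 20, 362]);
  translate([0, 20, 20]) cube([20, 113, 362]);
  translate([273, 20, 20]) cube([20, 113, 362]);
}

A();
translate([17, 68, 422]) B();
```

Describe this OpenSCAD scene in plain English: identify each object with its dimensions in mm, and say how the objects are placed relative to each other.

A is a four-legged stool. The seat is a 327×289×27 mm slab whose top surface is at z = 422 mm; four square legs, each 30×30 mm in cross-section, run from the floor (z = 0) to the underside of the seat, each flush with a corner of the seat. Four stretchers, 30 mm wide and 20 mm tall, connect adjacent legs with their undersides at z = 218 mm, each running between the inner faces of the legs it joins and aligned with the legs' outer faces on the other axis.

B is an open-topped rectangular box: outside dimensions 293×153×382 mm, with a uniform wall and base thickness of 20 mm. The base is a full 293×153 slab on the floor; four walls sit on top of the base. The front and back walls (the −y and +y sides) span the full width; the two side walls fit between them.

The open box is on top of the stool, centred.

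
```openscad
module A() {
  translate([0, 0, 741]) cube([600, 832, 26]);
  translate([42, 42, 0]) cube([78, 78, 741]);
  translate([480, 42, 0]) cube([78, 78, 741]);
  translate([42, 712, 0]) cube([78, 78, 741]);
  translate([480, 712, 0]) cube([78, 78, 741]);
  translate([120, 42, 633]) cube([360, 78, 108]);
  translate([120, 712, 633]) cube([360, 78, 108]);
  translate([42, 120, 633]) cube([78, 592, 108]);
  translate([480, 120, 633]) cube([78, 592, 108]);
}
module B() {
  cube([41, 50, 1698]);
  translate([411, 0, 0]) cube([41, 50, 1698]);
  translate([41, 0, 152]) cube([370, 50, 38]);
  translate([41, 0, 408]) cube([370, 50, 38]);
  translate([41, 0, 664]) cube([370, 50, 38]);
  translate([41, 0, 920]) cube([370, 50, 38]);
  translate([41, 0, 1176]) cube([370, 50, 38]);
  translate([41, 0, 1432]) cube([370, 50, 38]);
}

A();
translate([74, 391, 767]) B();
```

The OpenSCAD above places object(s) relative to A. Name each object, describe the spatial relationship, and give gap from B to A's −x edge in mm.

The ladder's min-x is at 74; the table's min-x is 0; gap = 74 mm.

A is a table. B is a ladder. The ladder is on top of the table, centred. The gap from the ladder to the table's −x edge is 74 mm.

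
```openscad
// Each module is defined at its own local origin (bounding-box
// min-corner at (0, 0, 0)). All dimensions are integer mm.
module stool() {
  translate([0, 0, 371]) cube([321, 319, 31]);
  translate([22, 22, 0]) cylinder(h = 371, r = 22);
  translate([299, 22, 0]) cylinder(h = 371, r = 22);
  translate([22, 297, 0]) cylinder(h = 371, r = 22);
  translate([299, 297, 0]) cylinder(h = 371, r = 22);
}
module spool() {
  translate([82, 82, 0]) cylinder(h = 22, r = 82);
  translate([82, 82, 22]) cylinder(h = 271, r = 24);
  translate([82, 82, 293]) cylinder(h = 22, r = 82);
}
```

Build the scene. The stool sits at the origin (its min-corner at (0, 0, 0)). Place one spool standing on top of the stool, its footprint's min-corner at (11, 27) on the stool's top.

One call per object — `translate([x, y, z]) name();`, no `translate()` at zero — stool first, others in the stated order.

stool();
translate([11, 27, 402]) spool();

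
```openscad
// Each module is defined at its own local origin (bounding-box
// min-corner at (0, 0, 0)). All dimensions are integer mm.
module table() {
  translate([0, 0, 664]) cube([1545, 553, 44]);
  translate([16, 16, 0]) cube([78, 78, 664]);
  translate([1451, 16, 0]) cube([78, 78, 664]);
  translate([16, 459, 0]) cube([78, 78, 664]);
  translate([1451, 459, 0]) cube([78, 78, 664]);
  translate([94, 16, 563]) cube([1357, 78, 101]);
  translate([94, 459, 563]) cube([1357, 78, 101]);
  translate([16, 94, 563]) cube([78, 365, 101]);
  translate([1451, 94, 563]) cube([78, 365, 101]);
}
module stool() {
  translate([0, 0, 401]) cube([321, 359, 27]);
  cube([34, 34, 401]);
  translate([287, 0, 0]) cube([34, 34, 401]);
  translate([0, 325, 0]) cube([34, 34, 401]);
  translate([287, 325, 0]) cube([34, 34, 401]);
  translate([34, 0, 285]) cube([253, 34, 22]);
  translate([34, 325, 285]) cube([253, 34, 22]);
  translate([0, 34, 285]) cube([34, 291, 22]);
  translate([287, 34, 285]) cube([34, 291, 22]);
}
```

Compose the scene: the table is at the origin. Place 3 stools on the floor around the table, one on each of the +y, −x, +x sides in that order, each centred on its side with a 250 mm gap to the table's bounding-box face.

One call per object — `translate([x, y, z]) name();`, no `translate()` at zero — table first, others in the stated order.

table();
translate([612, 803, 0]) stool();
translate([-571, 97, 0]) stool();
translate([1795, 97, 0]) stool();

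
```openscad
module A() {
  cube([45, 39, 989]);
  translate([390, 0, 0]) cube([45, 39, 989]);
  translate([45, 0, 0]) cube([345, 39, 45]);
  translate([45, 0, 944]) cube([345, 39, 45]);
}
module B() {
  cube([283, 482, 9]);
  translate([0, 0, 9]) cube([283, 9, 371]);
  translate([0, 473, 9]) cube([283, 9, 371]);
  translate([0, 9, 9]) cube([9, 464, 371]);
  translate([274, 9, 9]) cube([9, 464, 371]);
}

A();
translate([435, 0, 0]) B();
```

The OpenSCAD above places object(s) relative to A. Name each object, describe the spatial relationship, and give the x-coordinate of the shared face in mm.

A is a picture frame. B is an open box. The open box is against the picture frame's +x side, with their −y faces flush. The x-coordinate of the shared face is 435 mm.

The picture frame's +x face and the open box's −x face are both at x = 435 mm.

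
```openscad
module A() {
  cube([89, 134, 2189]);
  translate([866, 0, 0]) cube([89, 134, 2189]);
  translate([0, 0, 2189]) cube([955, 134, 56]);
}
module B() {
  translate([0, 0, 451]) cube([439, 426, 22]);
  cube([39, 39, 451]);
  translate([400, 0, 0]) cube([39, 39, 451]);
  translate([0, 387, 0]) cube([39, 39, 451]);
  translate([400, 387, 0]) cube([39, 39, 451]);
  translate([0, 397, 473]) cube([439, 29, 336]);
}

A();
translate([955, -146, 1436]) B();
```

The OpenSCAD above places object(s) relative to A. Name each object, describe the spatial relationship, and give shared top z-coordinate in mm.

A is a door frame. B is a chair. The chair is beside the door frame with their tops flush at z = 2245. The shared top z-coordinate is 2245 mm.

Both tops at z = 2245 mm.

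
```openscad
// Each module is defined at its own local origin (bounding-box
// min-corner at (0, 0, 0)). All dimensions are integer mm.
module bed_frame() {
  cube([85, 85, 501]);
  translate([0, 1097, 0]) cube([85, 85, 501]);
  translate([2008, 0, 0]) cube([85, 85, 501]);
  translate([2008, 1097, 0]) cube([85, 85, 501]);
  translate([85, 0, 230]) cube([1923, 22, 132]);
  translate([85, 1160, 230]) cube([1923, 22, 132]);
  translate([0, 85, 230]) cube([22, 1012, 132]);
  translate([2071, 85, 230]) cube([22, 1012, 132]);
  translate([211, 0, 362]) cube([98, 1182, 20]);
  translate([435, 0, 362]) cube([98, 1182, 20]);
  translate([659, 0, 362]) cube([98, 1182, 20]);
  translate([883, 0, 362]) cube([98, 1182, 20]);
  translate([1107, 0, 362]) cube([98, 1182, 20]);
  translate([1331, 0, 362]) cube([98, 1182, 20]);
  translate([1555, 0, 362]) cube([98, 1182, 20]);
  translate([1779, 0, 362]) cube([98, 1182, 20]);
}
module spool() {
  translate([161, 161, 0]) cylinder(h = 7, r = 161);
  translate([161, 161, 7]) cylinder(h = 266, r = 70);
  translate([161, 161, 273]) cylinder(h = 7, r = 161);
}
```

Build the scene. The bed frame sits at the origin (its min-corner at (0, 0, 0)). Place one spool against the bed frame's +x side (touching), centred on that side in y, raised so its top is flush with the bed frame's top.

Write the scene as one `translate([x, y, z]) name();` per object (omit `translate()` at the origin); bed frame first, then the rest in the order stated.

bed_frame();
translate([2093, 430, 221]) spool();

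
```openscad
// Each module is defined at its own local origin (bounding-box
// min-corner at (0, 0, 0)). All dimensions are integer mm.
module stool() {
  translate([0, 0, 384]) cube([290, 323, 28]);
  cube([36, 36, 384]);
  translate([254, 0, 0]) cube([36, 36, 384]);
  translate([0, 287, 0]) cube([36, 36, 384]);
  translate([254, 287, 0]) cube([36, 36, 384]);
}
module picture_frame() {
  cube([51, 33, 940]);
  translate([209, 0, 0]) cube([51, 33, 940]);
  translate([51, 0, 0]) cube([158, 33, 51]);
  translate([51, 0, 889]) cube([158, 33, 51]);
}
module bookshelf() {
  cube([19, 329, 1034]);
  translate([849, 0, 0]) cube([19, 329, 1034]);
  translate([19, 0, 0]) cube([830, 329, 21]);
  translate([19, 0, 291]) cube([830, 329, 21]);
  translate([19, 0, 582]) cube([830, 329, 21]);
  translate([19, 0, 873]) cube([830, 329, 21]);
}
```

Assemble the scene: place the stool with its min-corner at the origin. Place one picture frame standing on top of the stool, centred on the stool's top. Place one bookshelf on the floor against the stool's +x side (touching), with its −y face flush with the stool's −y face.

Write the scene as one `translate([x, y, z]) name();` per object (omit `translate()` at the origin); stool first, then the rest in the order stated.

stool();
translate([15, 145, 412]) picture_frame();
translate([290, 0, 0]) bookshelf();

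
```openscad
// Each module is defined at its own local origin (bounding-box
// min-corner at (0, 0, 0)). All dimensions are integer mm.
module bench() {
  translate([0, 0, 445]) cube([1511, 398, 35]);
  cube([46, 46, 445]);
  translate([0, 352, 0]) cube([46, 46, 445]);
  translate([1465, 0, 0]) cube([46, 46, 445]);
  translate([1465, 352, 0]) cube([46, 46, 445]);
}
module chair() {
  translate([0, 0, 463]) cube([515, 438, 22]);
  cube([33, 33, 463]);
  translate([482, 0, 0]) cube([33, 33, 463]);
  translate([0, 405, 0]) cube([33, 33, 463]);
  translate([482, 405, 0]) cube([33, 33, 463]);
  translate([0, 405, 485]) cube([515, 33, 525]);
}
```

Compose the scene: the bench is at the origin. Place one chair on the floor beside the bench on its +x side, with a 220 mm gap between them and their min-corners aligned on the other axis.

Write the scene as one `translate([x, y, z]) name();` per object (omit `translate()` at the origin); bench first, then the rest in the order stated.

bench();
translate([1731, 0, 0]) chair();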